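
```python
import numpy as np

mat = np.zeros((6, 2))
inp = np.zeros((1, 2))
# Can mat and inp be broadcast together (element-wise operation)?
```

Yes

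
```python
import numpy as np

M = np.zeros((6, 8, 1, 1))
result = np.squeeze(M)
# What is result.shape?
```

(6, 8)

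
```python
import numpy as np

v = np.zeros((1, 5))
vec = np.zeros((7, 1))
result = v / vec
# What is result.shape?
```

(7, 5)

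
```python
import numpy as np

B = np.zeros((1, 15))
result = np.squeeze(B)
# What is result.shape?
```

(15,)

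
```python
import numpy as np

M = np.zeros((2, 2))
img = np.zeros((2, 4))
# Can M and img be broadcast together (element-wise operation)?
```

No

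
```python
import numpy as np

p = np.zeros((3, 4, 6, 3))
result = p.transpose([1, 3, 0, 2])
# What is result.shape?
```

(4, 3, 3, 6)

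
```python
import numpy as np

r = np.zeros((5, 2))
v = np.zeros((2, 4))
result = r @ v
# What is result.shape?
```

(5, 4)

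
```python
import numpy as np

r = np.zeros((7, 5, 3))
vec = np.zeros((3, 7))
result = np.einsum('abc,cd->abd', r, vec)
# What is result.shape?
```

(7, 5, 7)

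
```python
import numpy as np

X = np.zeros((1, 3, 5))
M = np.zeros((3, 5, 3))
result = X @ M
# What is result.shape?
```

(3, 3, 3)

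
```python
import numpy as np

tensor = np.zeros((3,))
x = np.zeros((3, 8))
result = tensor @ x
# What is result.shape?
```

(8,)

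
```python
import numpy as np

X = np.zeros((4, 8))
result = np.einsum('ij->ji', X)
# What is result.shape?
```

(8, 4)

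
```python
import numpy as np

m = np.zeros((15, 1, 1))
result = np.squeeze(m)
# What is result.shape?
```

(15,)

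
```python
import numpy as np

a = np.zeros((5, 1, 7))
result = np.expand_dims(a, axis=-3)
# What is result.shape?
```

(5, 1, 1, 7)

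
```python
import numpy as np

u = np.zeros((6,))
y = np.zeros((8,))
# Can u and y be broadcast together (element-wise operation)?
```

No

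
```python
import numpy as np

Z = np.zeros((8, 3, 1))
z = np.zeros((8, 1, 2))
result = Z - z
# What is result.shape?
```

(8, 3, 2)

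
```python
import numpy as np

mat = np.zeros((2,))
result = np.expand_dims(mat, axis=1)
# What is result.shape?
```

(2, 1)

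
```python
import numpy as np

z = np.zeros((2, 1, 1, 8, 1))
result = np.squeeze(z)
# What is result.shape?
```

(2, 8)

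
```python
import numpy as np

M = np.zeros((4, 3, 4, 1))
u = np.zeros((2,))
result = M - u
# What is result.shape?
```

(4, 3, 4, 2)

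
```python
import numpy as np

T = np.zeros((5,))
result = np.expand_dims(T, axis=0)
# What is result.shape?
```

(1, 5)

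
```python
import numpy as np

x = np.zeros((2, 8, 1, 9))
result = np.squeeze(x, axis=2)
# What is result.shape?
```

(2, 8, 9)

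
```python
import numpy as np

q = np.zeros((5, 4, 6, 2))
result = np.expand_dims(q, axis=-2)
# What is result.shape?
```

(5, 4, 6, 1, 2)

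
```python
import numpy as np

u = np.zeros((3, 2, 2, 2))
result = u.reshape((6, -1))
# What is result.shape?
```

(6, 4)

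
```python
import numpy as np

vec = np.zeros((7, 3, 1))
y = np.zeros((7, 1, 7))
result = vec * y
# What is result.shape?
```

(7, 3, 7)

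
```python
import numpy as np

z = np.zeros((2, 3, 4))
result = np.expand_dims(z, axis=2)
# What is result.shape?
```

(2, 3, 1, 4)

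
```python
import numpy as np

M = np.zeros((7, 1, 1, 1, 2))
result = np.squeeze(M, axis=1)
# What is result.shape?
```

(7, 1, 1, 2)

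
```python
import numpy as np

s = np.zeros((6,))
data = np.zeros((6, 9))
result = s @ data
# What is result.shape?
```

(9,)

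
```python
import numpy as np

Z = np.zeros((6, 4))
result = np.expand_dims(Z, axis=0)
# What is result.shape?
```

(1, 6, 4)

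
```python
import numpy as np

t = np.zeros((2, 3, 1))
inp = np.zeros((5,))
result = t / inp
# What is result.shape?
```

(2, 3, 5)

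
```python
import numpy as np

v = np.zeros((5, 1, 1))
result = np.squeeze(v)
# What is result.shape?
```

(5,)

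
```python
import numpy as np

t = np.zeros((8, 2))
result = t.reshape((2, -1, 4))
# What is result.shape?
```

(2, 2, 4)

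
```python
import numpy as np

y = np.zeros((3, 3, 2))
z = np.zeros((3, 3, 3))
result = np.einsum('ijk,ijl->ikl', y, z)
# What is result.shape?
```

(3, 2, 3)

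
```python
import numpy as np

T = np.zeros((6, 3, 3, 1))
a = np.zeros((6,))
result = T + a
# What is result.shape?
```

(6, 3, 3, 6)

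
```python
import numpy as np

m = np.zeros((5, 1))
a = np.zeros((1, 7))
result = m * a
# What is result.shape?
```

(5, 7)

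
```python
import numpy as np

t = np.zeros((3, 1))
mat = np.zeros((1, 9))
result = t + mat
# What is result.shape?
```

(3, 9)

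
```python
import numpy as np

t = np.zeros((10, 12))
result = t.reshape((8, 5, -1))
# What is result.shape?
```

(8, 5, 3)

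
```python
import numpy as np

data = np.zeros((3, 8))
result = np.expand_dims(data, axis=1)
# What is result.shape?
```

(3, 1, 8)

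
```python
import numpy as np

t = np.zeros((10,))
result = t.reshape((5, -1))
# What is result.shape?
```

(5, 2)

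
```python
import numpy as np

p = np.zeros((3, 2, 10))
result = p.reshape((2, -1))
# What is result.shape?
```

(2, 30)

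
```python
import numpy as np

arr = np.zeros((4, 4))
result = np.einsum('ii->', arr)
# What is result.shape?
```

()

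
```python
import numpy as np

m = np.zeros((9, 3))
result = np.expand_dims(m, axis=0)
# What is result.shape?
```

(1, 9, 3)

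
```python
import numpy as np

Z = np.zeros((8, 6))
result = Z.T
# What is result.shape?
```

(6, 8)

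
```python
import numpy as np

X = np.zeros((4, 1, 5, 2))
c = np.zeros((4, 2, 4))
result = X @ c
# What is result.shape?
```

(4, 4, 5, 4)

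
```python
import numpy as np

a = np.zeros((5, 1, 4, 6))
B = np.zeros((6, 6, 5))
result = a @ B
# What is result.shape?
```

(5, 6, 4, 5)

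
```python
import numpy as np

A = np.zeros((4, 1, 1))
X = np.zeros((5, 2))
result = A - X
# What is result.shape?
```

(4, 5, 2)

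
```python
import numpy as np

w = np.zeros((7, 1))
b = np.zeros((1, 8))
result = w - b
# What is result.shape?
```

(7, 8)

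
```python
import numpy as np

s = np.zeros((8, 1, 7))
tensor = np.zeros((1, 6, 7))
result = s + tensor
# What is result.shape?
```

(8, 6, 7)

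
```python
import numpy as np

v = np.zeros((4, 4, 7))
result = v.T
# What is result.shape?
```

(7, 4, 4)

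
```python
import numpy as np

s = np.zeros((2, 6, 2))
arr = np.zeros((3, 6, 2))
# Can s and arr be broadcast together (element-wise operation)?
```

No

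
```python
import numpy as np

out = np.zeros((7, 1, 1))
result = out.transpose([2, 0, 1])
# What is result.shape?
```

(1, 7, 1)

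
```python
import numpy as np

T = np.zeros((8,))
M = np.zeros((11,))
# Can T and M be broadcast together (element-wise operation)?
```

No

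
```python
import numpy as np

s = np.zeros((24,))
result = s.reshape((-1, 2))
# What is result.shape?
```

(12, 2)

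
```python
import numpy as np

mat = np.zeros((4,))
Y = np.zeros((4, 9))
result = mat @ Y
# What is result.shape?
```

(9,)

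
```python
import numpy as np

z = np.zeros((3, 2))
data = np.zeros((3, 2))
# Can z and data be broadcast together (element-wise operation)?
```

Yes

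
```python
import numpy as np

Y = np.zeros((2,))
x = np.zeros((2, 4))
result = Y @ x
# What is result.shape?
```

(4,)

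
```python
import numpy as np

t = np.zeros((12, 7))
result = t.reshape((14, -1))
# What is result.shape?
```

(14, 6)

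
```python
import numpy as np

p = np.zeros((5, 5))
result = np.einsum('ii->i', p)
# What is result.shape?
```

(5,)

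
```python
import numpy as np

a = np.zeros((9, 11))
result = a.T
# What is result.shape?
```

(11, 9)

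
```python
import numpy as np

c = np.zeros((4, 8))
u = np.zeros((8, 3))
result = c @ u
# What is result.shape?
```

(4, 3)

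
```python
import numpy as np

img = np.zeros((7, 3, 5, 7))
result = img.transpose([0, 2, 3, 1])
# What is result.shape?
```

(7, 5, 7, 3)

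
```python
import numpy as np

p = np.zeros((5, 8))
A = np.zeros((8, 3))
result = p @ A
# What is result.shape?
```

(5, 3)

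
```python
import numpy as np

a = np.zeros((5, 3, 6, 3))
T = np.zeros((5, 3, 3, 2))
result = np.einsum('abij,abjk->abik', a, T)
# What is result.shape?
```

(5, 3, 6, 2)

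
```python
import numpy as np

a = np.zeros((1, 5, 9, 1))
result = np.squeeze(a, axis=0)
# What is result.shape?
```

(5, 9, 1)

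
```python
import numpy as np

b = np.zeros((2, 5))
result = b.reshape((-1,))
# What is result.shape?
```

(10,)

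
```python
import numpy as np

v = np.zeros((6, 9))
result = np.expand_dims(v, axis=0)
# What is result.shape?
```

(1, 6, 9)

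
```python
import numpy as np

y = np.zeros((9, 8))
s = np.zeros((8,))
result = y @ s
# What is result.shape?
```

(9,)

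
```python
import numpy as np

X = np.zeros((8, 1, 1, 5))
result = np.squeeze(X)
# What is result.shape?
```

(8, 5)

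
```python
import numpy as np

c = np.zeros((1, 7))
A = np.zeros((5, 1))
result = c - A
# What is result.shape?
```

(5, 7)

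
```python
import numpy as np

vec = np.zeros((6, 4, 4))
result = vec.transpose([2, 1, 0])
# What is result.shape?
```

(4, 4, 6)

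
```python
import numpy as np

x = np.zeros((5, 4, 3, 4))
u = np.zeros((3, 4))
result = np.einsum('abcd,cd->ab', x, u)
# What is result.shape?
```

(5, 4)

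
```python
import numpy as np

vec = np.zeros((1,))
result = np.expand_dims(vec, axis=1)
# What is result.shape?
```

(1, 1)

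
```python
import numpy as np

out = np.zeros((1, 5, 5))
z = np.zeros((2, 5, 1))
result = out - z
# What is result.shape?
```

(2, 5, 5)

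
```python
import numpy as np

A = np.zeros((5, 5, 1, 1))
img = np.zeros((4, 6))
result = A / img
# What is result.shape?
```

(5, 5, 4, 6)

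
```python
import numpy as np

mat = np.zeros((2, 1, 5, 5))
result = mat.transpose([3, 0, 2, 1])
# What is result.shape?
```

(5, 2, 5, 1)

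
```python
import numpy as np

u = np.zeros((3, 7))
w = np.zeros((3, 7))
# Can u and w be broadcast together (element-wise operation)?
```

Yes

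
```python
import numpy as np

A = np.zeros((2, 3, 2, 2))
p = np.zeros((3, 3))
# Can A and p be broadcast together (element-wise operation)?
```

No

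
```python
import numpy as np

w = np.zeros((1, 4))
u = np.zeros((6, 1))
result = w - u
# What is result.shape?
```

(6, 4)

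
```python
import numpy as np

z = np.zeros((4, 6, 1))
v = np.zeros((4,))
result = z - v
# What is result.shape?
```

(4, 6, 4)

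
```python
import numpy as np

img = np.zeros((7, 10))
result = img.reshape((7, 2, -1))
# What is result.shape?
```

(7, 2, 5)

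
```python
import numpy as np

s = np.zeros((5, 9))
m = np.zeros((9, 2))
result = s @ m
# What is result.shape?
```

(5, 2)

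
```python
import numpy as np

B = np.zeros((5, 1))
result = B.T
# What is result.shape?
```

(1, 5)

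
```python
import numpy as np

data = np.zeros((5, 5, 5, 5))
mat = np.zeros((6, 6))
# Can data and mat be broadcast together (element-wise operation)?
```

No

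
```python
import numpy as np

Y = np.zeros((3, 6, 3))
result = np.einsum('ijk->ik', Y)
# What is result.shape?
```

(3, 3)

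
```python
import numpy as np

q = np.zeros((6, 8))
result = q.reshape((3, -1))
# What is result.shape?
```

(3, 16)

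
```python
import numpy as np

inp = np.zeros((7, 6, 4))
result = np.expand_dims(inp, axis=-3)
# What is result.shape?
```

(7, 1, 6, 4)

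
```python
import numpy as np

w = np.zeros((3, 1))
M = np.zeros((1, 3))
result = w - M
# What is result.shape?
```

(3, 3)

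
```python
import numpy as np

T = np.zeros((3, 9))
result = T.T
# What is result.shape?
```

(9, 3)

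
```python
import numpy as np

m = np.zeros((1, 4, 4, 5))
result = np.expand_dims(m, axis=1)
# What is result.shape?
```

(1, 1, 4, 4, 5)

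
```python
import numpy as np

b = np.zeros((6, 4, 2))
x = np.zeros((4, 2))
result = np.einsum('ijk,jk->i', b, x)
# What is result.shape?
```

(6,)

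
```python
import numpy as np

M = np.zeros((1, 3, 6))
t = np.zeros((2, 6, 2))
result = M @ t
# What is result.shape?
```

(2, 3, 2)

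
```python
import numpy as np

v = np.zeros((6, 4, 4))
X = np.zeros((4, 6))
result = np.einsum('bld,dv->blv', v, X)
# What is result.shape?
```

(6, 4, 6)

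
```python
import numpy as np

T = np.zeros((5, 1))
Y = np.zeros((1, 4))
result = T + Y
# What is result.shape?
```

(5, 4)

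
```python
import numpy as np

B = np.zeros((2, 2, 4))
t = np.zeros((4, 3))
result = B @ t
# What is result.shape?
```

(2, 2, 3)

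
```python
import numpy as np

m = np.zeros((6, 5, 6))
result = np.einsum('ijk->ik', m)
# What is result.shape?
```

(6, 6)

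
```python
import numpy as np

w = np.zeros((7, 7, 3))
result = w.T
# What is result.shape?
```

(3, 7, 7)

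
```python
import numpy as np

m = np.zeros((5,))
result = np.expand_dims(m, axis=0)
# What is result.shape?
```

(1, 5)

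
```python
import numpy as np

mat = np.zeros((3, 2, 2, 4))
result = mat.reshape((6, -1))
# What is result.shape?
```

(6, 8)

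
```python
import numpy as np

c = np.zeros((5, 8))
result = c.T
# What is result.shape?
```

(8, 5)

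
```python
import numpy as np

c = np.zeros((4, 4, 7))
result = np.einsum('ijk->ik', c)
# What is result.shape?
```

(4, 7)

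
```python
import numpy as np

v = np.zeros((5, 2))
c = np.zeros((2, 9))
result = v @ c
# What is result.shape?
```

(5, 9)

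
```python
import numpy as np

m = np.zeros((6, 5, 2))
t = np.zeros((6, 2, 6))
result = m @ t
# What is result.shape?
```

(6, 5, 6)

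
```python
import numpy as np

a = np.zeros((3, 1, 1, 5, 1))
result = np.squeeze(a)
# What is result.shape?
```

(3, 5)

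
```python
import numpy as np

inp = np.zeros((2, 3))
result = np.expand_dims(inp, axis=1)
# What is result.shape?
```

(2, 1, 3)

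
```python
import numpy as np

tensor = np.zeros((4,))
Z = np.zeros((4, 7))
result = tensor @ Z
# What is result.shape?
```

(7,)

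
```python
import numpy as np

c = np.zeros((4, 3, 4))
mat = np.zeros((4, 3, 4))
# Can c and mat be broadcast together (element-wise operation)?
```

Yes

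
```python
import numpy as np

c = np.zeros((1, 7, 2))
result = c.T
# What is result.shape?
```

(2, 7, 1)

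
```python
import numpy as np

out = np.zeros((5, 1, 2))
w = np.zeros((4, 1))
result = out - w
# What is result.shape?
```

(5, 4, 2)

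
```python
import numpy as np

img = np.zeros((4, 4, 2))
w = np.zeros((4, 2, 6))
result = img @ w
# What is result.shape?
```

(4, 4, 6)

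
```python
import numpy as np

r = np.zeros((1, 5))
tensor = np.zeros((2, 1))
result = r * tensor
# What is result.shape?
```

(2, 5)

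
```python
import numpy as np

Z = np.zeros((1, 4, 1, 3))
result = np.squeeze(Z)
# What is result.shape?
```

(4, 3)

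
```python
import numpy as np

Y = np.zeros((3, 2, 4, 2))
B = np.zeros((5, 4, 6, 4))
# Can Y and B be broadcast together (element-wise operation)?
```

No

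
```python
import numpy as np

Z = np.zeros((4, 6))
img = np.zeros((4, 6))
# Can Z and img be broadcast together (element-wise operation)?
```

Yes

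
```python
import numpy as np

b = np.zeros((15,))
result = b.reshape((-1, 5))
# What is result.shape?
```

(3, 5)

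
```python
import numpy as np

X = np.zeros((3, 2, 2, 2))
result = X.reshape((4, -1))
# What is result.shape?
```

(4, 6)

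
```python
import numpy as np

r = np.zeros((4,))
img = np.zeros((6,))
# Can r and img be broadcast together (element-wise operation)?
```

No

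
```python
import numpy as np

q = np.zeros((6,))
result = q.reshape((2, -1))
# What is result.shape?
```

(2, 3)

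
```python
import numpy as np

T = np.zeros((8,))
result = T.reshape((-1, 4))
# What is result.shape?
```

(2, 4)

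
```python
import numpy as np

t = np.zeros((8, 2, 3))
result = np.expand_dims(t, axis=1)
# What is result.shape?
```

(8, 1, 2, 3)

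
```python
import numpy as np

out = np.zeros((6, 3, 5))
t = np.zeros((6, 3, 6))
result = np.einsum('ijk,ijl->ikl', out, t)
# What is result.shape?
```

(6, 5, 6)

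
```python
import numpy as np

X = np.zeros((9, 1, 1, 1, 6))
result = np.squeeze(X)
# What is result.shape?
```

(9, 6)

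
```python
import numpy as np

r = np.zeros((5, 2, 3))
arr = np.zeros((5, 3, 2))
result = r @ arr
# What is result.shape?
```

(5, 2, 2)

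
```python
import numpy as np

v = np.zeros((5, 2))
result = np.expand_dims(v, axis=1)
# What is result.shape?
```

(5, 1, 2)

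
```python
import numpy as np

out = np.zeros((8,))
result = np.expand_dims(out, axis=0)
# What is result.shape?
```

(1, 8)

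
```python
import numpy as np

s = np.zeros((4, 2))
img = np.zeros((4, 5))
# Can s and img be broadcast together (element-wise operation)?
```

No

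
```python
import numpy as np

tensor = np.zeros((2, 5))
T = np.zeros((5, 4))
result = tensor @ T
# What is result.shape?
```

(2, 4)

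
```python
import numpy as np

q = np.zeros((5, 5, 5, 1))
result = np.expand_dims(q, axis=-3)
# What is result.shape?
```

(5, 5, 1, 5, 1)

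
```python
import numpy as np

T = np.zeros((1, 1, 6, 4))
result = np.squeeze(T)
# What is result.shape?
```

(6, 4)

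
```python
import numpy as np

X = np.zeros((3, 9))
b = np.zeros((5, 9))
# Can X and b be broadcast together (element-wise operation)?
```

No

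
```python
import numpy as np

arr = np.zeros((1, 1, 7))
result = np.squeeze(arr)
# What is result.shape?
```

(7,)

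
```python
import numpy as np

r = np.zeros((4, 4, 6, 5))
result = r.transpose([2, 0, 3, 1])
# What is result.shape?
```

(6, 4, 5, 4)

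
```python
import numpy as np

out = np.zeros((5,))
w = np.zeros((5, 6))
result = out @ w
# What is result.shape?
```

(6,)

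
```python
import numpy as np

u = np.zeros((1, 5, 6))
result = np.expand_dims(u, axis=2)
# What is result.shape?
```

(1, 5, 1, 6)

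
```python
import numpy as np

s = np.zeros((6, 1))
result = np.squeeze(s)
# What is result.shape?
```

(6,)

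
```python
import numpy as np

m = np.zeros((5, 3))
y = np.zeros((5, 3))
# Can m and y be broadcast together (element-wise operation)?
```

Yes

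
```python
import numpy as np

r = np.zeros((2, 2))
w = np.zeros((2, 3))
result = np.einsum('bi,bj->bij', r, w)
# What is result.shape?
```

(2, 2, 3)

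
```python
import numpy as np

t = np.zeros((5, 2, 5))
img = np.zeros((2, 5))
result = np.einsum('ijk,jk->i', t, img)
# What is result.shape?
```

(5,)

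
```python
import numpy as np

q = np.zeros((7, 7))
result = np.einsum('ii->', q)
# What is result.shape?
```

()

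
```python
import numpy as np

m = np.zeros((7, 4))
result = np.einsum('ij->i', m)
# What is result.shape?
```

(7,)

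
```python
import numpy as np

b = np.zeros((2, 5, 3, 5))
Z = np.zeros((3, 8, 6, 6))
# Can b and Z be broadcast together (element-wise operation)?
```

No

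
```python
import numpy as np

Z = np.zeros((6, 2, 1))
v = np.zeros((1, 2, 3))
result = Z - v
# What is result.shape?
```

(6, 2, 3)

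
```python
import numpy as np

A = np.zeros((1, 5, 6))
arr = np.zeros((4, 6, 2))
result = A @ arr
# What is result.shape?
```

(4, 5, 2)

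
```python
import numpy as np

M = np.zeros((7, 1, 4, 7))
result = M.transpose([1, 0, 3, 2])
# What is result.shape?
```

(1, 7, 7, 4)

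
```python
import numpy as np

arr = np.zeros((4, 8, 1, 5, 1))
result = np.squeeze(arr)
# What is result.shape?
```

(4, 8, 5)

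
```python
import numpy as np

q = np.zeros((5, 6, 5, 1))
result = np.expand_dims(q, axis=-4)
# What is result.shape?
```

(5, 1, 6, 5, 1)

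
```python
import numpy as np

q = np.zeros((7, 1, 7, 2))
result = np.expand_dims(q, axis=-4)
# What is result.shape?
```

(7, 1, 1, 7, 2)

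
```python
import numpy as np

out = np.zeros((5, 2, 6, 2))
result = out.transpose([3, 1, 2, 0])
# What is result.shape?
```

(2, 2, 6, 5)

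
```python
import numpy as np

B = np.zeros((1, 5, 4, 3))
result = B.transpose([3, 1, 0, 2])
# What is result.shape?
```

(3, 5, 1, 4)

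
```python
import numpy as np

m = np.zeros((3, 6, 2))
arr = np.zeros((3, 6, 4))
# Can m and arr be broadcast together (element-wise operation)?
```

No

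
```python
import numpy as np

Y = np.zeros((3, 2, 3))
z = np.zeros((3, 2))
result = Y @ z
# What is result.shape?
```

(3, 2, 2)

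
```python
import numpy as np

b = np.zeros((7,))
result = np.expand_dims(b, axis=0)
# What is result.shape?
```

(1, 7)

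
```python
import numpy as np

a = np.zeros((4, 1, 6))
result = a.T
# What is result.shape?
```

(6, 1, 4)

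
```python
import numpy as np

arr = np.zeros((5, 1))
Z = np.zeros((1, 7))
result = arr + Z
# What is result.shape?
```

(5, 7)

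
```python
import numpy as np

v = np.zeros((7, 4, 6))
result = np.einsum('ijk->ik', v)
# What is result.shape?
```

(7, 6)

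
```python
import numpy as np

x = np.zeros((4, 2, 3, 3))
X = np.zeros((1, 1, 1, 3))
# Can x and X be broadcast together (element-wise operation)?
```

Yes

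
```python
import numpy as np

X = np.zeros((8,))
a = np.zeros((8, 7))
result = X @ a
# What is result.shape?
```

(7,)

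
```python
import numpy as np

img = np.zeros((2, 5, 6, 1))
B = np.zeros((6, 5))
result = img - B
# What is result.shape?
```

(2, 5, 6, 5)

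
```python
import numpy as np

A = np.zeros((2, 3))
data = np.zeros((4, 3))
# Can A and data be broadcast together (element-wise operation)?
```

No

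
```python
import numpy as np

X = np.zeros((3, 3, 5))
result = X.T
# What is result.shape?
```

(5, 3, 3)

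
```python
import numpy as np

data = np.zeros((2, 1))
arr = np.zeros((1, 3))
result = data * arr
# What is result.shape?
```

(2, 3)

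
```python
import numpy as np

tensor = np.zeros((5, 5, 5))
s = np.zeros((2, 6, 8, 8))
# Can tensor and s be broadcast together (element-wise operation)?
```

No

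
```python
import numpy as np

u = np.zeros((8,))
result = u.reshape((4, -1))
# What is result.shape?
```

(4, 2)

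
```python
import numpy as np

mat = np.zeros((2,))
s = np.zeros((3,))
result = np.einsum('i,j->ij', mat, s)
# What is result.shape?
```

(2, 3)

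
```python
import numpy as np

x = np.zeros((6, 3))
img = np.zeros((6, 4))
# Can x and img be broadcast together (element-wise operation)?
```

No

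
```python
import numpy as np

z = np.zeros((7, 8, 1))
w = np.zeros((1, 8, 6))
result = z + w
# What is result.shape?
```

(7, 8, 6)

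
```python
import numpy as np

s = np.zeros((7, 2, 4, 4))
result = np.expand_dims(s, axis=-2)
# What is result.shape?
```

(7, 2, 4, 1, 4)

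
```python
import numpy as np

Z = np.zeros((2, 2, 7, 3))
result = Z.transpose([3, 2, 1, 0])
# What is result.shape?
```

(3, 7, 2, 2)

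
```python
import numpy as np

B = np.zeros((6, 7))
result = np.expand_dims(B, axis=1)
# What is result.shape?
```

(6, 1, 7)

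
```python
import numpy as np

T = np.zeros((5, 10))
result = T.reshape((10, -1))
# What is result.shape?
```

(10, 5)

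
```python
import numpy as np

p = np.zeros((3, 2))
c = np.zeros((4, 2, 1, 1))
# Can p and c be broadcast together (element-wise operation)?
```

Yes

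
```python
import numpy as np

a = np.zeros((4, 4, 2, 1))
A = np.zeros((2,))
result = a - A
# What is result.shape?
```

(4, 4, 2, 2)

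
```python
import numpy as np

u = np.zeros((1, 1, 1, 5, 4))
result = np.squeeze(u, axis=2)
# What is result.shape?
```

(1, 1, 5, 4)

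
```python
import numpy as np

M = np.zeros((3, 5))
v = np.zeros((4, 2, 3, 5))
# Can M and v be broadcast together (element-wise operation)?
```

Yes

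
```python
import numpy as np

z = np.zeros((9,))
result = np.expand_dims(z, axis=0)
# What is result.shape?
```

(1, 9)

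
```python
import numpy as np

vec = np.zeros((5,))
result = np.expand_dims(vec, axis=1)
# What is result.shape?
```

(5, 1)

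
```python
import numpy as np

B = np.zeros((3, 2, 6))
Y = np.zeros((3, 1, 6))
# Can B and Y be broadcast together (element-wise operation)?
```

Yes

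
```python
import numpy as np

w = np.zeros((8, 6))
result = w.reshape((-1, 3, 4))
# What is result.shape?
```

(4, 3, 4)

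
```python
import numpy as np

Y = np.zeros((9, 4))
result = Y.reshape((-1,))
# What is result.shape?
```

(36,)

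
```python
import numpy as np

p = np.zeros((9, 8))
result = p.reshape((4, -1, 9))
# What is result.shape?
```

(4, 2, 9)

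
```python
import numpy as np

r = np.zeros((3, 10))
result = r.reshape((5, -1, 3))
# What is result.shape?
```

(5, 2, 3)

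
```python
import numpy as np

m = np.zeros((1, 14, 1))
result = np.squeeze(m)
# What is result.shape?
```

(14,)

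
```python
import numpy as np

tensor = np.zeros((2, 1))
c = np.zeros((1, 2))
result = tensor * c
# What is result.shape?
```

(2, 2)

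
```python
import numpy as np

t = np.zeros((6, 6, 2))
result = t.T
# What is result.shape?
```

(2, 6, 6)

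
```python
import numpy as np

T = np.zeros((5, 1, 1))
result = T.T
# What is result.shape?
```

(1, 1, 5)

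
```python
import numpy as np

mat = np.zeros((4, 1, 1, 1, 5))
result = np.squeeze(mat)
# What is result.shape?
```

(4, 5)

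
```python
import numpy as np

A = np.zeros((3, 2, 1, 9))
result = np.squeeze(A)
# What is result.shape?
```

(3, 2, 9)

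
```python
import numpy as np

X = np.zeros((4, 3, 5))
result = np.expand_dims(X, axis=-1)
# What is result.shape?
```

(4, 3, 5, 1)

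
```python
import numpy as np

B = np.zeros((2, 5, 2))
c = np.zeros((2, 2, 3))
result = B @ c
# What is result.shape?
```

(2, 5, 3)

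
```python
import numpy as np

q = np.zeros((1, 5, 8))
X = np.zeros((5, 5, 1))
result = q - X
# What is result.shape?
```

(5, 5, 8)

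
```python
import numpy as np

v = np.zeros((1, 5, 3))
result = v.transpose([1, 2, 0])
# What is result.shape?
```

(5, 3, 1)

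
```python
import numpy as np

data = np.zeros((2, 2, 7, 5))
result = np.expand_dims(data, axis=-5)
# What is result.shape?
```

(1, 2, 2, 7, 5)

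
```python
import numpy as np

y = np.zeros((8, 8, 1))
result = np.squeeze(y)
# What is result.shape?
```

(8, 8)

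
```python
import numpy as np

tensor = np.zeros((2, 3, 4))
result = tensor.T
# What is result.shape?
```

(4, 3, 2)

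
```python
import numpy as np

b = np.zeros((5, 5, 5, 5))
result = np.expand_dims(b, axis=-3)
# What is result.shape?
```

(5, 5, 1, 5, 5)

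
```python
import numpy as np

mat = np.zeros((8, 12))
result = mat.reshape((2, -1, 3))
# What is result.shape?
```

(2, 16, 3)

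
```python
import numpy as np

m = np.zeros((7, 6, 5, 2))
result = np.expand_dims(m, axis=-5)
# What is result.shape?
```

(1, 7, 6, 5, 2)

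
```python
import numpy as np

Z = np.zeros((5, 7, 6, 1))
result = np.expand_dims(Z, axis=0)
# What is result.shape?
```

(1, 5, 7, 6, 1)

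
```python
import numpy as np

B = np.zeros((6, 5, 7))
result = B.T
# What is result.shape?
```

(7, 5, 6)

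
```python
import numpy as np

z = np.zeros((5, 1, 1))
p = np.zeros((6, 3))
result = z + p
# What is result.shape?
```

(5, 6, 3)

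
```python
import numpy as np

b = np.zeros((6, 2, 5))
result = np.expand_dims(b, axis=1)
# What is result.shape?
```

(6, 1, 2, 5)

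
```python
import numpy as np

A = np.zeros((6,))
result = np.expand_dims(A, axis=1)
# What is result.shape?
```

(6, 1)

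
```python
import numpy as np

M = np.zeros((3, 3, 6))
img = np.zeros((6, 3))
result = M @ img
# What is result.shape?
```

(3, 3, 3)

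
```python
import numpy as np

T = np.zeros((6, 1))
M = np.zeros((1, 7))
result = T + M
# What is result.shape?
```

(6, 7)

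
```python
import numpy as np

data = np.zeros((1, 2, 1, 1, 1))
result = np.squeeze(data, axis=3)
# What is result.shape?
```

(1, 2, 1, 1)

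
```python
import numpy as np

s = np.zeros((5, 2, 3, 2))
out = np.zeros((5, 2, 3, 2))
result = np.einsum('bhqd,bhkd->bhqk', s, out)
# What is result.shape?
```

(5, 2, 3, 3)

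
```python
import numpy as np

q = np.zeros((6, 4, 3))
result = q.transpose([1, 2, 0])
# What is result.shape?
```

(4, 3, 6)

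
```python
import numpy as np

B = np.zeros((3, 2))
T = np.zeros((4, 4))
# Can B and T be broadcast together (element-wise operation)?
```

No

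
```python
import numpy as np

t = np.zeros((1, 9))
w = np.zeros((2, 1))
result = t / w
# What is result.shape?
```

(2, 9)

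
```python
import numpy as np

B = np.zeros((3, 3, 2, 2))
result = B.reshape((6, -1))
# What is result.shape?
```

(6, 6)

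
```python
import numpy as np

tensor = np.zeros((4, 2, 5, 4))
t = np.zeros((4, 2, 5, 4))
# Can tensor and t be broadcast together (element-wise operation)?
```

Yes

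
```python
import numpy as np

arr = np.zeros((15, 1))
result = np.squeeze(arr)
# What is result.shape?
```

(15,)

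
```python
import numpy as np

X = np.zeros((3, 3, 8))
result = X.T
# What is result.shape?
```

(8, 3, 3)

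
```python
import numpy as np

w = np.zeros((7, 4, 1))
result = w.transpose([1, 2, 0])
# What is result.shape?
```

(4, 1, 7)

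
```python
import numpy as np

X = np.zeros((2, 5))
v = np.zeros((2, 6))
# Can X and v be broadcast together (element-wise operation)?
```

No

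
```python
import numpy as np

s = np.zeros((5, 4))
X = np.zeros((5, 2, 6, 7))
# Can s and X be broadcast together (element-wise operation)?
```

No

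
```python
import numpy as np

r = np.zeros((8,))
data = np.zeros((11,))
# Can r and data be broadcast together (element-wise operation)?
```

No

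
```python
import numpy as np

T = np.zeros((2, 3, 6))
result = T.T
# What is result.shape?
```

(6, 3, 2)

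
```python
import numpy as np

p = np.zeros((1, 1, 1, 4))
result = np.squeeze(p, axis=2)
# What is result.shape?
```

(1, 1, 4)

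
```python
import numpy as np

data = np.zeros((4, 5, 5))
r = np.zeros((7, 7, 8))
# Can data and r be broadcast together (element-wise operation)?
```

No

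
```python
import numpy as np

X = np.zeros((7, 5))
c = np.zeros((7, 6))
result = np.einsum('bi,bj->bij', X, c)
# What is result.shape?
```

(7, 5, 6)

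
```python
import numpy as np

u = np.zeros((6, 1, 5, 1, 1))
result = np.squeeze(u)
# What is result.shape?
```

(6, 5)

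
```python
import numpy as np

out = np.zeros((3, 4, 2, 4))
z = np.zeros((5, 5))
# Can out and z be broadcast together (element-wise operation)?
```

No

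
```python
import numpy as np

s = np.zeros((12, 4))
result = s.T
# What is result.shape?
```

(4, 12)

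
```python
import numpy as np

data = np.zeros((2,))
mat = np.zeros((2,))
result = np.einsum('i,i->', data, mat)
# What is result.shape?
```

()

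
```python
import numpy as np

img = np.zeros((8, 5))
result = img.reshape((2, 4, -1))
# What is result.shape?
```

(2, 4, 5)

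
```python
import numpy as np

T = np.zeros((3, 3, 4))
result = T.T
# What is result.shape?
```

(4, 3, 3)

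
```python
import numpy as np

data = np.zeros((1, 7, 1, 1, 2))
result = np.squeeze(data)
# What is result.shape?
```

(7, 2)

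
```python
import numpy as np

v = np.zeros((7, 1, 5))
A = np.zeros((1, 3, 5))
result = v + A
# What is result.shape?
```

(7, 3, 5)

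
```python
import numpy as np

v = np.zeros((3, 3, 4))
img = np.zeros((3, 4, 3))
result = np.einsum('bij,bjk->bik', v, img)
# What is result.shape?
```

(3, 3, 3)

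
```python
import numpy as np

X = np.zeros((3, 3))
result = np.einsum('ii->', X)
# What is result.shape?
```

()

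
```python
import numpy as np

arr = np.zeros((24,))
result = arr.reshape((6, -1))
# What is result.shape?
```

(6, 4)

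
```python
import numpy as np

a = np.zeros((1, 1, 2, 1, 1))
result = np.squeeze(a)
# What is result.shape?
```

(2,)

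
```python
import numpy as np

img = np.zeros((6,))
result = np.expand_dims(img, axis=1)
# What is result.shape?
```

(6, 1)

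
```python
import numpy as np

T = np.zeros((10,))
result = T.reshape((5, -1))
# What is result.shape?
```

(5, 2)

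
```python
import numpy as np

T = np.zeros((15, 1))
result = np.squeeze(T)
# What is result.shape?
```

(15,)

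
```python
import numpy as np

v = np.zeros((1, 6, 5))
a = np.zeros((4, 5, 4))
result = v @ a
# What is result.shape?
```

(4, 6, 4)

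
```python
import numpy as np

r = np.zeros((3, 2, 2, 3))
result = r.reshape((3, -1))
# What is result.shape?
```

(3, 12)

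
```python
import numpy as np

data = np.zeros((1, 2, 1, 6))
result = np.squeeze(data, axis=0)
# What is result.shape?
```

(2, 1, 6)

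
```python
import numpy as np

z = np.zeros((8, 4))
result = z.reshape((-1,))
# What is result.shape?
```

(32,)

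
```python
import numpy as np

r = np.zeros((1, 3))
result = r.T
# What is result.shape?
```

(3, 1)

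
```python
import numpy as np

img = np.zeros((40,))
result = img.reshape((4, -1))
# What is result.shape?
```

(4, 10)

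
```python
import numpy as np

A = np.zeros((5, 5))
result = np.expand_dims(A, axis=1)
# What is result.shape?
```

(5, 1, 5)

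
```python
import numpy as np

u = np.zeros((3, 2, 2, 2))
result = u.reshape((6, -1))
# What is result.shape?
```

(6, 4)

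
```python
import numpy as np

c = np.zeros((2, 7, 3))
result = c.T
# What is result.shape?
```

(3, 7, 2)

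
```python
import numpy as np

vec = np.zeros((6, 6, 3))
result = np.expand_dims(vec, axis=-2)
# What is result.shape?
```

(6, 6, 1, 3)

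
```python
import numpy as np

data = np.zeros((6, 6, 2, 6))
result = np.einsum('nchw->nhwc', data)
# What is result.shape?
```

(6, 2, 6, 6)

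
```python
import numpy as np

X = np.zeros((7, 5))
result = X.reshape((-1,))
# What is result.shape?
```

(35,)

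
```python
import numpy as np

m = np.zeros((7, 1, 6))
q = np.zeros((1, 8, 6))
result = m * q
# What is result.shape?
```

(7, 8, 6)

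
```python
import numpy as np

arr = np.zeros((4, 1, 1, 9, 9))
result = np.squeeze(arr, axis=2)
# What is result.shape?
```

(4, 1, 9, 9)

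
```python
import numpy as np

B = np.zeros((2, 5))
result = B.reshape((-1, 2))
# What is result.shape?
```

(5, 2)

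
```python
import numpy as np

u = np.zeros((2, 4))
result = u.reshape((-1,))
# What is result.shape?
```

(8,)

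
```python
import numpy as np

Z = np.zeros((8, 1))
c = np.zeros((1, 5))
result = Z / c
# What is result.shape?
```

(8, 5)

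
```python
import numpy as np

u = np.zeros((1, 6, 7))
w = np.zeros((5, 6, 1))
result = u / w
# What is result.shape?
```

(5, 6, 7)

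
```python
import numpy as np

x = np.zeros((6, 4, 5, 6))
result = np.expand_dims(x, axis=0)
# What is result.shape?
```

(1, 6, 4, 5, 6)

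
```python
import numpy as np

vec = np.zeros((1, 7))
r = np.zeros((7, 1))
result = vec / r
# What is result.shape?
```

(7, 7)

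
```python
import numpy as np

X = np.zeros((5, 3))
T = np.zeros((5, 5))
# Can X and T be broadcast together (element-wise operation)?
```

No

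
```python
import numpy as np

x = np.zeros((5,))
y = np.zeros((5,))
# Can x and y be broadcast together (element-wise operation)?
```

Yes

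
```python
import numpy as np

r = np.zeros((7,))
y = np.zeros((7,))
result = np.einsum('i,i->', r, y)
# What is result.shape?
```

()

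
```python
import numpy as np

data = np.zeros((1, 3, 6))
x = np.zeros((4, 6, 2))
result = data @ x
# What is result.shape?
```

(4, 3, 2)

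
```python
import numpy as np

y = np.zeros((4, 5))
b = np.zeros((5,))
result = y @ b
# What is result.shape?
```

(4,)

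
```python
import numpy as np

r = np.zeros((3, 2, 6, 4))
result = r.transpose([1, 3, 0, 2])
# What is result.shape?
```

(2, 4, 3, 6)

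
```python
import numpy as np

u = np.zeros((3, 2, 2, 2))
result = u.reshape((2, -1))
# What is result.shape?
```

(2, 12)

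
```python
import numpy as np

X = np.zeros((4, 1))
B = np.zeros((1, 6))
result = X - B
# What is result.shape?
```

(4, 6)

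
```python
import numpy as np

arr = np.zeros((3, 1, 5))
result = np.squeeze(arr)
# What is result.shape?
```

(3, 5)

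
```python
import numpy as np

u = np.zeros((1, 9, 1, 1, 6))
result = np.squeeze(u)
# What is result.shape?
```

(9, 6)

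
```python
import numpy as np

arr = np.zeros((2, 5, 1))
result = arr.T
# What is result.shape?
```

(1, 5, 2)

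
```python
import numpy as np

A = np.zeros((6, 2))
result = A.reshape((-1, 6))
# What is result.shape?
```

(2, 6)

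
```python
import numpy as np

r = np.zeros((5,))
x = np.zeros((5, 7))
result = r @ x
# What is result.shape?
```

(7,)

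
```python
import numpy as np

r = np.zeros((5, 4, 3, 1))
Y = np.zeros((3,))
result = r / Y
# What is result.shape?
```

(5, 4, 3, 3)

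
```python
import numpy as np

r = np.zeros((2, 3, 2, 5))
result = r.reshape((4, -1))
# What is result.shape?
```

(4, 15)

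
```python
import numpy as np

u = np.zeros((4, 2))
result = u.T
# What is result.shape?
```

(2, 4)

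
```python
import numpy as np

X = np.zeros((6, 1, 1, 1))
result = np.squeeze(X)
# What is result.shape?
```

(6,)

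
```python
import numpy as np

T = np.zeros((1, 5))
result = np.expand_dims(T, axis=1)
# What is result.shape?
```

(1, 1, 5)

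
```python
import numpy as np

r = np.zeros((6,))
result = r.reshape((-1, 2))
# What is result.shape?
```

(3, 2)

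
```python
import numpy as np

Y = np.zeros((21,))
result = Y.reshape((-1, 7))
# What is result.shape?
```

(3, 7)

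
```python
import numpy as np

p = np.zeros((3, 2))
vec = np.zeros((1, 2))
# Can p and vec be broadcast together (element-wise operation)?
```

Yes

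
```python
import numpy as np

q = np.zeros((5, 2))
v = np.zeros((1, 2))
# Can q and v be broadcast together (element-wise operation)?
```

Yes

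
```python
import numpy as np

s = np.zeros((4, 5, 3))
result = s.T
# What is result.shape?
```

(3, 5, 4)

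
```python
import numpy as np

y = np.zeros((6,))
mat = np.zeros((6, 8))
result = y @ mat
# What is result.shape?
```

(8,)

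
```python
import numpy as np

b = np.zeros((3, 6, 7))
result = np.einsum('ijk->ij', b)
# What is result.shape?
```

(3, 6)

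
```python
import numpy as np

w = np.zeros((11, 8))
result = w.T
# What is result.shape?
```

(8, 11)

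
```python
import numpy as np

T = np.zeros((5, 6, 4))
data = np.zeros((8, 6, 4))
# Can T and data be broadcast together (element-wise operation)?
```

No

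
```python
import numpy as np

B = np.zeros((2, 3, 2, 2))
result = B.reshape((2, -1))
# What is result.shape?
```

(2, 12)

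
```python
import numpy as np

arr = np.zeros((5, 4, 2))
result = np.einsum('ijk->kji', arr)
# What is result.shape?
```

(2, 4, 5)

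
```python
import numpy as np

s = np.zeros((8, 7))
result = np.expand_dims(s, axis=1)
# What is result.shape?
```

(8, 1, 7)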